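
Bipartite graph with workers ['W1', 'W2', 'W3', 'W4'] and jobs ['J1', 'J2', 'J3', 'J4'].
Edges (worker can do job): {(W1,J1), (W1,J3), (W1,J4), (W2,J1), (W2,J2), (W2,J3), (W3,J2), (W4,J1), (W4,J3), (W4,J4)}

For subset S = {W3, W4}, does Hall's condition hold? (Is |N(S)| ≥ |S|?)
Yes: |N(S)| = 4, |S| = 2

Subset S = {W3, W4}
Neighbors N(S) = {J1, J2, J3, J4}

|N(S)| = 4, |S| = 2
Hall's condition: |N(S)| ≥ |S| is satisfied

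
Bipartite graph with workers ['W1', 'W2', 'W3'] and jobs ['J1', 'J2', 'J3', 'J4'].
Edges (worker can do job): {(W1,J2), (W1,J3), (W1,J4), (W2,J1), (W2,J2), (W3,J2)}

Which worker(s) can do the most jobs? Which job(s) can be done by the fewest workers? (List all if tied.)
Most versatile: W1 (3 jobs); Least covered: J1, J3, J4 (1 workers)

Worker degrees (jobs they can do): W1:3, W2:2, W3:1
Job degrees (workers who can do it): J1:1, J2:3, J3:1, J4:1

Maximum worker degree is 3, achieved by: W1
Minimum job degree is 1, achieved by: J1, J3, J4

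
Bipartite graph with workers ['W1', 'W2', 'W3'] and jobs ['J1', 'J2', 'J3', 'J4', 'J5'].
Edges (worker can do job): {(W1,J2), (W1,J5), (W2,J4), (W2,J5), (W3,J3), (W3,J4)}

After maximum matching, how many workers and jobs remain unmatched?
Unmatched: 0 workers, 2 jobs

Maximum matching size: 3
Workers: 3 total, 3 matched, 0 unmatched
Jobs: 5 total, 3 matched, 2 unmatched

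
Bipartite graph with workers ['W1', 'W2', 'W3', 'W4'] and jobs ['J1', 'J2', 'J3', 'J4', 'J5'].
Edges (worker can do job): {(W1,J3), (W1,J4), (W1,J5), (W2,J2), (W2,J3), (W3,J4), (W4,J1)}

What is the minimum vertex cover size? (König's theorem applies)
Minimum vertex cover size = 4

By König's theorem: in bipartite graphs,
min vertex cover = max matching = 4

Maximum matching has size 4, so minimum vertex cover also has size 4.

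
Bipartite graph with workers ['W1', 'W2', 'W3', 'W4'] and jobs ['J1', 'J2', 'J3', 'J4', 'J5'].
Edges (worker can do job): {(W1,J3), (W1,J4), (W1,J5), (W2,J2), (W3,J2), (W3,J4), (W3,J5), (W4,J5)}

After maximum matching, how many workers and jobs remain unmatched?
Unmatched: 0 workers, 1 jobs

Maximum matching size: 4
Workers: 4 total, 4 matched, 0 unmatched
Jobs: 5 total, 4 matched, 1 unmatched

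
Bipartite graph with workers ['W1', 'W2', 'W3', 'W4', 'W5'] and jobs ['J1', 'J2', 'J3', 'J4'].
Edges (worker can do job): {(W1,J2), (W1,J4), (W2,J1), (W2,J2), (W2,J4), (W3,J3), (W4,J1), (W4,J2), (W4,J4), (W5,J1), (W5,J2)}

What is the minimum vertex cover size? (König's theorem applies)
Minimum vertex cover size = 4

By König's theorem: in bipartite graphs,
min vertex cover = max matching = 4

Maximum matching has size 4, so minimum vertex cover also has size 4.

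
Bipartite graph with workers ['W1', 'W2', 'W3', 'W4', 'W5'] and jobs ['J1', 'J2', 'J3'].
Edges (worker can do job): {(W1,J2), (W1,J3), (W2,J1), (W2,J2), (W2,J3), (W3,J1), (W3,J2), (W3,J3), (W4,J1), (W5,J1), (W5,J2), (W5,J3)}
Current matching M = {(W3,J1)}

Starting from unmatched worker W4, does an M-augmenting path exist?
Yes: W4 → J1 → W3 → J2

An M-augmenting path alternates non-matching / matching edges, starting and ending at unmatched vertices.
Path: W4 → J1 → W3 → J2
(J2 is unmatched in M, so the path is augmenting.)
Flipping edges along this path would increase |M| from 1 to 2.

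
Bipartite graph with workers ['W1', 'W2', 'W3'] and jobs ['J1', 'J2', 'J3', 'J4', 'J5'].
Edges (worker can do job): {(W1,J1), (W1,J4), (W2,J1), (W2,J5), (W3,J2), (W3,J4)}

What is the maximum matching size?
Maximum matching size = 3

Maximum matching: {(W1,J1), (W2,J5), (W3,J4)}
Size: 3

This assigns 3 workers to 3 distinct jobs.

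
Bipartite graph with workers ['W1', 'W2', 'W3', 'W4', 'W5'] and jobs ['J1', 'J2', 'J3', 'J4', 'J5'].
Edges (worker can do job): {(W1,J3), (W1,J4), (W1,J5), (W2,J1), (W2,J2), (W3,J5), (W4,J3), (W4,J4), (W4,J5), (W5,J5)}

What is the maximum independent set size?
Maximum independent set = 6

By König's theorem:
- Min vertex cover = Max matching = 4
- Max independent set = Total vertices - Min vertex cover
- Max independent set = 10 - 4 = 6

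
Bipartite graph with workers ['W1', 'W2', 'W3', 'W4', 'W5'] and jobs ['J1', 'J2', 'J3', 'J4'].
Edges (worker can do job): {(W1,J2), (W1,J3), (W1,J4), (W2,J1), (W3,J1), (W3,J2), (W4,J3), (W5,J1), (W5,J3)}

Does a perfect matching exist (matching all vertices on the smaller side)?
Yes, perfect matching exists (size 4)

Perfect matching: {(W1,J4), (W2,J1), (W3,J2), (W5,J3)}
All 4 vertices on the smaller side are matched.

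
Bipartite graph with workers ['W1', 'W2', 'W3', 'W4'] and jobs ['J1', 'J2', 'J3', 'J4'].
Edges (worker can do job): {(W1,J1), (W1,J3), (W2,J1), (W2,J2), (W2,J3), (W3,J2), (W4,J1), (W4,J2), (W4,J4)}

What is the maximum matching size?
Maximum matching size = 4

Maximum matching: {(W1,J1), (W2,J3), (W3,J2), (W4,J4)}
Size: 4

This assigns 4 workers to 4 distinct jobs.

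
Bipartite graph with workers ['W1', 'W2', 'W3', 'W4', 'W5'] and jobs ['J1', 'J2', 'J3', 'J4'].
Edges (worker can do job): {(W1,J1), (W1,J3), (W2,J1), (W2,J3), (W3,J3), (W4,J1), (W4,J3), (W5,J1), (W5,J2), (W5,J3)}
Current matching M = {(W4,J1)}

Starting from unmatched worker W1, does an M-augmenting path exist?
Yes: W1 → J3

An M-augmenting path alternates non-matching / matching edges, starting and ending at unmatched vertices.
Path: W1 → J3
(J3 is unmatched in M, so the path is augmenting.)
Flipping edges along this path would increase |M| from 1 to 2.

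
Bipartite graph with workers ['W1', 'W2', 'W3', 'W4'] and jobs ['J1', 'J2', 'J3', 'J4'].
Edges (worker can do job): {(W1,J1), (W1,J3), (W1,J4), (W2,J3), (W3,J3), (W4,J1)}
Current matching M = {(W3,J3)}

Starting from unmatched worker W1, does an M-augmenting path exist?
Yes: W1 → J1

An M-augmenting path alternates non-matching / matching edges, starting and ending at unmatched vertices.
Path: W1 → J1
(J1 is unmatched in M, so the path is augmenting.)
Flipping edges along this path would increase |M| from 1 to 2.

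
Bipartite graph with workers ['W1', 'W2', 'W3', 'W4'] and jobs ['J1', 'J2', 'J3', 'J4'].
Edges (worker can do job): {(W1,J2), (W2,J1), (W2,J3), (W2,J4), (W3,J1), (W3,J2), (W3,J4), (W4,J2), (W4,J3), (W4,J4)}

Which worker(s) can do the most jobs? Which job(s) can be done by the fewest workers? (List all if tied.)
Most versatile: W2, W3, W4 (3 jobs); Least covered: J1, J3 (2 workers)

Worker degrees (jobs they can do): W1:1, W2:3, W3:3, W4:3
Job degrees (workers who can do it): J1:2, J2:3, J3:2, J4:3

Maximum worker degree is 3, achieved by: W2, W3, W4
Minimum job degree is 2, achieved by: J1, J3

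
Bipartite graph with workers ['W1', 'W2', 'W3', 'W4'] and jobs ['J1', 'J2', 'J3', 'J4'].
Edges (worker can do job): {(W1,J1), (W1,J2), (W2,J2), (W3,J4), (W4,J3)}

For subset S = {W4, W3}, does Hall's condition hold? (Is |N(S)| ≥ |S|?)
Yes: |N(S)| = 2, |S| = 2

Subset S = {W4, W3}
Neighbors N(S) = {J3, J4}

|N(S)| = 2, |S| = 2
Hall's condition: |N(S)| ≥ |S| is satisfied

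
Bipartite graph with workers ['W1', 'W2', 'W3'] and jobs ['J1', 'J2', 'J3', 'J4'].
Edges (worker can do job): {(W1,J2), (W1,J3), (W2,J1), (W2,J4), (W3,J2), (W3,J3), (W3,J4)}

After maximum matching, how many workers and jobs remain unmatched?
Unmatched: 0 workers, 1 jobs

Maximum matching size: 3
Workers: 3 total, 3 matched, 0 unmatched
Jobs: 4 total, 3 matched, 1 unmatched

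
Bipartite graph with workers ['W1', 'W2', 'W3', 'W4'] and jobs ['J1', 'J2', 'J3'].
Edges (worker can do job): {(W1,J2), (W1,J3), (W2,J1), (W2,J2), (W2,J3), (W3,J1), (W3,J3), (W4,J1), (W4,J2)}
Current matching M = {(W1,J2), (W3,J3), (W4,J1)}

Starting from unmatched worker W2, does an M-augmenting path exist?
No augmenting path from W2

Alternating search from W2 reaches jobs: {J1, J2, J3}.
Every reachable job is already matched in M, and following those matched edges back to workers exposes no further unvisited jobs.
No M-augmenting path from W2 exists.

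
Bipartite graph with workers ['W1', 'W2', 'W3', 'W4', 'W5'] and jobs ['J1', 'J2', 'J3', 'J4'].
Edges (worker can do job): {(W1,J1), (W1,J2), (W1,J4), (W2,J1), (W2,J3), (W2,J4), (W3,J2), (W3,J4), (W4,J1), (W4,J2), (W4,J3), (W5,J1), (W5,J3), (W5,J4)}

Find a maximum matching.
Matching: {(W1,J4), (W3,J2), (W4,J3), (W5,J1)}

Maximum matching (size 4):
  W1 → J4
  W3 → J2
  W4 → J3
  W5 → J1

Each worker is assigned to at most one job, and each job to at most one worker.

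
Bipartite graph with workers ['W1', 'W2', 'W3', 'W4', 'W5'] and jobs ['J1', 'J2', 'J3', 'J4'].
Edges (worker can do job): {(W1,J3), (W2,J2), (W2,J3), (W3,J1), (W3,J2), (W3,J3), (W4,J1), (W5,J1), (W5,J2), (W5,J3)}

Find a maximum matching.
Matching: {(W3,J3), (W4,J1), (W5,J2)}

Maximum matching (size 3):
  W3 → J3
  W4 → J1
  W5 → J2

Each worker is assigned to at most one job, and each job to at most one worker.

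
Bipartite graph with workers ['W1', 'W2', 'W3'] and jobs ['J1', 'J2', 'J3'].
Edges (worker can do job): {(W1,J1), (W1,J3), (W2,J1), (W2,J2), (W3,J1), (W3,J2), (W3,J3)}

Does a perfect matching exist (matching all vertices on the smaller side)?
Yes, perfect matching exists (size 3)

Perfect matching: {(W1,J3), (W2,J2), (W3,J1)}
All 3 vertices on the smaller side are matched.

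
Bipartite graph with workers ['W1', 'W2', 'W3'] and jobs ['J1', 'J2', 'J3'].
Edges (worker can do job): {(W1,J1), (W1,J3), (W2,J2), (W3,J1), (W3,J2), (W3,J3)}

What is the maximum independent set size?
Maximum independent set = 3

By König's theorem:
- Min vertex cover = Max matching = 3
- Max independent set = Total vertices - Min vertex cover
- Max independent set = 6 - 3 = 3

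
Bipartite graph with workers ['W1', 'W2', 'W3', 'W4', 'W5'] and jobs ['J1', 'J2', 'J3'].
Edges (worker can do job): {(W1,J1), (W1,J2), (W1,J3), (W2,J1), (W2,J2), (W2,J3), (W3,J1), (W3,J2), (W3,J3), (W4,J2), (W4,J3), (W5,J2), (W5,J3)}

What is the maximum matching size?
Maximum matching size = 3

Maximum matching: {(W3,J1), (W4,J3), (W5,J2)}
Size: 3

This assigns 3 workers to 3 distinct jobs.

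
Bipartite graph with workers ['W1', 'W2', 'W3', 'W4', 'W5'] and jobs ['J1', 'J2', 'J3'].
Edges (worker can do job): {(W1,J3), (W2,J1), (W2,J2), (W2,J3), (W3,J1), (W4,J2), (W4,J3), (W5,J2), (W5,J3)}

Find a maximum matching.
Matching: {(W3,J1), (W4,J3), (W5,J2)}

Maximum matching (size 3):
  W3 → J1
  W4 → J3
  W5 → J2

Each worker is assigned to at most one job, and each job to at most one worker.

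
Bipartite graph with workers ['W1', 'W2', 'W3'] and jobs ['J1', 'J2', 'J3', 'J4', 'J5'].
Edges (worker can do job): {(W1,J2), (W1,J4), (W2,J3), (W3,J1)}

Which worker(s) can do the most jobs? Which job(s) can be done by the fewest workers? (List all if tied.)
Most versatile: W1 (2 jobs); Least covered: J5 (0 workers)

Worker degrees (jobs they can do): W1:2, W2:1, W3:1
Job degrees (workers who can do it): J1:1, J2:1, J3:1, J4:1, J5:0

Maximum worker degree is 2, achieved by: W1
Minimum job degree is 0, achieved by: J5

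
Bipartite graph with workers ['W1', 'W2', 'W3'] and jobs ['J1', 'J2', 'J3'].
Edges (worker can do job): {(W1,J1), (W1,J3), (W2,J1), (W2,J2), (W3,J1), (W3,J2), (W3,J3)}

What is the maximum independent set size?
Maximum independent set = 3

By König's theorem:
- Min vertex cover = Max matching = 3
- Max independent set = Total vertices - Min vertex cover
- Max independent set = 6 - 3 = 3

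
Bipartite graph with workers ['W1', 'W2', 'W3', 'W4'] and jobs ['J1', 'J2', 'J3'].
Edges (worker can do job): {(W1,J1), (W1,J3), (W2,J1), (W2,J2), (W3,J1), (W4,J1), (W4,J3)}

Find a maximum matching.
Matching: {(W2,J2), (W3,J1), (W4,J3)}

Maximum matching (size 3):
  W2 → J2
  W3 → J1
  W4 → J3

Each worker is assigned to at most one job, and each job to at most one worker.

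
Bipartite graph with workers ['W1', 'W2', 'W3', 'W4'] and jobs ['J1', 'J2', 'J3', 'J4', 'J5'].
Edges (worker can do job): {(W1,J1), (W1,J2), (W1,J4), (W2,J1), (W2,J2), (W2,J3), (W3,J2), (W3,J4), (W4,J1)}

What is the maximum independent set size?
Maximum independent set = 5

By König's theorem:
- Min vertex cover = Max matching = 4
- Max independent set = Total vertices - Min vertex cover
- Max independent set = 9 - 4 = 5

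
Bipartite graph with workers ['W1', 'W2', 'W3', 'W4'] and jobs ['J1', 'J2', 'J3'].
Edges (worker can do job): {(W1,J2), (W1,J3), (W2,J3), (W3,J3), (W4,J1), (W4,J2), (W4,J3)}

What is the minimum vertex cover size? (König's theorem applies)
Minimum vertex cover size = 3

By König's theorem: in bipartite graphs,
min vertex cover = max matching = 3

Maximum matching has size 3, so minimum vertex cover also has size 3.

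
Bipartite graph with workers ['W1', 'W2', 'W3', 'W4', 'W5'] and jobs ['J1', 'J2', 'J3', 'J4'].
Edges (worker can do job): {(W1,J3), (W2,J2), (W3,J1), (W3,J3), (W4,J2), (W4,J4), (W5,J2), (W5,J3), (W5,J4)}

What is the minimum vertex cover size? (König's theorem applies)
Minimum vertex cover size = 4

By König's theorem: in bipartite graphs,
min vertex cover = max matching = 4

Maximum matching has size 4, so minimum vertex cover also has size 4.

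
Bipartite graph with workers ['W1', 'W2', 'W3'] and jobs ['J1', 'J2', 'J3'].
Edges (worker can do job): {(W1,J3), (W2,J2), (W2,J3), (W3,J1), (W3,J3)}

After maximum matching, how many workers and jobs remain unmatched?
Unmatched: 0 workers, 0 jobs

Maximum matching size: 3
Workers: 3 total, 3 matched, 0 unmatched
Jobs: 3 total, 3 matched, 0 unmatched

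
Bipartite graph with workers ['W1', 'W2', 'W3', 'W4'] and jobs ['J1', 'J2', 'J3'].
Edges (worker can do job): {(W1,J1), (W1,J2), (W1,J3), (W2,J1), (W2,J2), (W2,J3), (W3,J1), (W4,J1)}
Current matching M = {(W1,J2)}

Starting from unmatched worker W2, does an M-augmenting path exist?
Yes: W2 → J2 → W1 → J1

An M-augmenting path alternates non-matching / matching edges, starting and ending at unmatched vertices.
Path: W2 → J2 → W1 → J1
(J1 is unmatched in M, so the path is augmenting.)
Flipping edges along this path would increase |M| from 1 to 2.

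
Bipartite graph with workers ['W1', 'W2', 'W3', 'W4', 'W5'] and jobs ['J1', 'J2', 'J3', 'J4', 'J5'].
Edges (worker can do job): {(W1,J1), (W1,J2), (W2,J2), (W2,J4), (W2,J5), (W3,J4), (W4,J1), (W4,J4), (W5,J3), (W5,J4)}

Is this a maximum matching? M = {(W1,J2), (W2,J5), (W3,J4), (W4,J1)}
No, size 4 is not maximum

Proposed matching has size 4.
Maximum matching size for this graph: 5.

This is NOT maximum - can be improved to size 5.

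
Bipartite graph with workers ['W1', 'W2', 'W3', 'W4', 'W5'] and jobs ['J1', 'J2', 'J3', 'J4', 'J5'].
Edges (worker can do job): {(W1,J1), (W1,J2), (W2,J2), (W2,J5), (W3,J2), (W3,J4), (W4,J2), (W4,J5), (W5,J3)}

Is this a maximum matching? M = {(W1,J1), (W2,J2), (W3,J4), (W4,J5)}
No, size 4 is not maximum

Proposed matching has size 4.
Maximum matching size for this graph: 5.

This is NOT maximum - can be improved to size 5.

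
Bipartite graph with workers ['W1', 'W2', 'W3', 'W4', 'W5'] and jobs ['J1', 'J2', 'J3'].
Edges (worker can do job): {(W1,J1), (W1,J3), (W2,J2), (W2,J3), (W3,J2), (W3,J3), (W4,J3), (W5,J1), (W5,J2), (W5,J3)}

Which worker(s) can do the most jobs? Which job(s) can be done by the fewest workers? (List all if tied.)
Most versatile: W5 (3 jobs); Least covered: J1 (2 workers)

Worker degrees (jobs they can do): W1:2, W2:2, W3:2, W4:1, W5:3
Job degrees (workers who can do it): J1:2, J2:3, J3:5

Maximum worker degree is 3, achieved by: W5
Minimum job degree is 2, achieved by: J1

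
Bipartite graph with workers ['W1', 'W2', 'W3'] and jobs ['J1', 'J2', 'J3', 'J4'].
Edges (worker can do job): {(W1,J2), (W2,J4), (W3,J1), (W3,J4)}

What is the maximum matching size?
Maximum matching size = 3

Maximum matching: {(W1,J2), (W2,J4), (W3,J1)}
Size: 3

This assigns 3 workers to 3 distinct jobs.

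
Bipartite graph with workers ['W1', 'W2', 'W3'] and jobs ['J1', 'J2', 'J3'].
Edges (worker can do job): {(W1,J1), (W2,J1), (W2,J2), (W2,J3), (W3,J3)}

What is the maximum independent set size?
Maximum independent set = 3

By König's theorem:
- Min vertex cover = Max matching = 3
- Max independent set = Total vertices - Min vertex cover
- Max independent set = 6 - 3 = 3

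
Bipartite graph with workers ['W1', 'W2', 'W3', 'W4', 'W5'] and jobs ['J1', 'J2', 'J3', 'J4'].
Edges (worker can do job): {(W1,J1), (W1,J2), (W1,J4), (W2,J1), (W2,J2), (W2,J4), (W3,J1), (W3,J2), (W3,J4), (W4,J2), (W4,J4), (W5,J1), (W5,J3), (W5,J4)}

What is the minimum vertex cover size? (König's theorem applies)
Minimum vertex cover size = 4

By König's theorem: in bipartite graphs,
min vertex cover = max matching = 4

Maximum matching has size 4, so minimum vertex cover also has size 4.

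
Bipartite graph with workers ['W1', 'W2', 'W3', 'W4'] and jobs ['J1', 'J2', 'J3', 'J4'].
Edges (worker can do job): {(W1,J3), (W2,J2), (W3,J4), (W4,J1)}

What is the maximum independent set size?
Maximum independent set = 4

By König's theorem:
- Min vertex cover = Max matching = 4
- Max independent set = Total vertices - Min vertex cover
- Max independent set = 8 - 4 = 4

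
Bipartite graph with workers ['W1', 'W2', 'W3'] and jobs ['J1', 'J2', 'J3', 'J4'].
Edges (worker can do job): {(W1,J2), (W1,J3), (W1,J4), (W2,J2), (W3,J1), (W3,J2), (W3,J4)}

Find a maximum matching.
Matching: {(W1,J3), (W2,J2), (W3,J1)}

Maximum matching (size 3):
  W1 → J3
  W2 → J2
  W3 → J1

Each worker is assigned to at most one job, and each job to at most one worker.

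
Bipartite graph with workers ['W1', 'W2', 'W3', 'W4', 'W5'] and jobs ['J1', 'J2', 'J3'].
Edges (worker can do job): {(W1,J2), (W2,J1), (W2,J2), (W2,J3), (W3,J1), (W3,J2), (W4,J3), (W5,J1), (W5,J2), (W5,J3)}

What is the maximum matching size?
Maximum matching size = 3

Maximum matching: {(W3,J2), (W4,J3), (W5,J1)}
Size: 3

This assigns 3 workers to 3 distinct jobs.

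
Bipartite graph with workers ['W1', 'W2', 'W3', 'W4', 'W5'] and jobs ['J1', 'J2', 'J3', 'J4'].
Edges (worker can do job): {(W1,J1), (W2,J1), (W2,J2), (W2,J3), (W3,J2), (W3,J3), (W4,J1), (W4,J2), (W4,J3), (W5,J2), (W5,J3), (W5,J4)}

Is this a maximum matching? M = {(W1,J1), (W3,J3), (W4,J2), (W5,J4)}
Yes, size 4 is maximum

Proposed matching has size 4.
Maximum matching size for this graph: 4.

This is a maximum matching.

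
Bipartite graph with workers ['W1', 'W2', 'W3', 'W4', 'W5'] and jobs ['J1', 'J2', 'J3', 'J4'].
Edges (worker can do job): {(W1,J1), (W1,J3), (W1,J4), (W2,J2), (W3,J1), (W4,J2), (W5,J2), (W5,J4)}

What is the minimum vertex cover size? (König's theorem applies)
Minimum vertex cover size = 4

By König's theorem: in bipartite graphs,
min vertex cover = max matching = 4

Maximum matching has size 4, so minimum vertex cover also has size 4.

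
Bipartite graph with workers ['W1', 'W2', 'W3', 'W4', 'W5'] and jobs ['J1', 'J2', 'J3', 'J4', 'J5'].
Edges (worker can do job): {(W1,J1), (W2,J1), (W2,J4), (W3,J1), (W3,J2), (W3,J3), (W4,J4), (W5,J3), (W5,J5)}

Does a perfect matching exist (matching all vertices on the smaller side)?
No, maximum matching has size 4 < 5

Maximum matching has size 4, need 5 for perfect matching.
Unmatched workers: ['W2']
Unmatched jobs: ['J5']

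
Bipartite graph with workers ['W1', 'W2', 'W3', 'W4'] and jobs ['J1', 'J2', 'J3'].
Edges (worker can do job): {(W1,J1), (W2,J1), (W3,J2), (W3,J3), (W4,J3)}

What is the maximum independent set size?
Maximum independent set = 4

By König's theorem:
- Min vertex cover = Max matching = 3
- Max independent set = Total vertices - Min vertex cover
- Max independent set = 7 - 3 = 4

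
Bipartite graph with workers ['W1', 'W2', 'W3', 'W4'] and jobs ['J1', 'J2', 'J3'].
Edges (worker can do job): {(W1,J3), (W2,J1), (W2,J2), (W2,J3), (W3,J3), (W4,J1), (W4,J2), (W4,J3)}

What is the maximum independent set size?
Maximum independent set = 4

By König's theorem:
- Min vertex cover = Max matching = 3
- Max independent set = Total vertices - Min vertex cover
- Max independent set = 7 - 3 = 4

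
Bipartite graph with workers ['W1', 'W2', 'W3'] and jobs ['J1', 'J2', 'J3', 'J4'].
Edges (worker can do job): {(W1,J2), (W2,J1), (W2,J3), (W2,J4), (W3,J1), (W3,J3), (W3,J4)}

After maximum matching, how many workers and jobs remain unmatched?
Unmatched: 0 workers, 1 jobs

Maximum matching size: 3
Workers: 3 total, 3 matched, 0 unmatched
Jobs: 4 total, 3 matched, 1 unmatched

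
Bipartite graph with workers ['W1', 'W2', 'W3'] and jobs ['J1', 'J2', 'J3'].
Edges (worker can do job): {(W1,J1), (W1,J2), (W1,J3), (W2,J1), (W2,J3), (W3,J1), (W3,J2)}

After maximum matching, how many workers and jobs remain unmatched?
Unmatched: 0 workers, 0 jobs

Maximum matching size: 3
Workers: 3 total, 3 matched, 0 unmatched
Jobs: 3 total, 3 matched, 0 unmatched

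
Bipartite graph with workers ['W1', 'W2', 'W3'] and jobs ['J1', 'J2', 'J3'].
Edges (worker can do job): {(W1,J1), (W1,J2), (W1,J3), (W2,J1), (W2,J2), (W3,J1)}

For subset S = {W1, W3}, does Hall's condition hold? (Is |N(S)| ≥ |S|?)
Yes: |N(S)| = 3, |S| = 2

Subset S = {W1, W3}
Neighbors N(S) = {J1, J2, J3}

|N(S)| = 3, |S| = 2
Hall's condition: |N(S)| ≥ |S| is satisfied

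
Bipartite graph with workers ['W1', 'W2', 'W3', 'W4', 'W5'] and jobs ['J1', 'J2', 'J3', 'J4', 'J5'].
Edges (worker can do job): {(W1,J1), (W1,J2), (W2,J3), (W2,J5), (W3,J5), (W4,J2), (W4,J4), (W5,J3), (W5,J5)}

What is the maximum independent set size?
Maximum independent set = 6

By König's theorem:
- Min vertex cover = Max matching = 4
- Max independent set = Total vertices - Min vertex cover
- Max independent set = 10 - 4 = 6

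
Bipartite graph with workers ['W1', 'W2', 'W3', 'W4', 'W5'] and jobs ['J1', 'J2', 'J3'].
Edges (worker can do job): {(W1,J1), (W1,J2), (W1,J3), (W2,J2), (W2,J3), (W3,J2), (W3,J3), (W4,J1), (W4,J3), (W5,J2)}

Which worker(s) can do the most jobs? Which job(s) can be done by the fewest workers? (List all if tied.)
Most versatile: W1 (3 jobs); Least covered: J1 (2 workers)

Worker degrees (jobs they can do): W1:3, W2:2, W3:2, W4:2, W5:1
Job degrees (workers who can do it): J1:2, J2:4, J3:4

Maximum worker degree is 3, achieved by: W1
Minimum job degree is 2, achieved by: J1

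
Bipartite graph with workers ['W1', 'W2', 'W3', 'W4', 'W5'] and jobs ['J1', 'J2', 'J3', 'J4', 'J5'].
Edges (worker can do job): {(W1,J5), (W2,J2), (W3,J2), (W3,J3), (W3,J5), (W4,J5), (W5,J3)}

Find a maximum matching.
Matching: {(W3,J2), (W4,J5), (W5,J3)}

Maximum matching (size 3):
  W3 → J2
  W4 → J5
  W5 → J3

Each worker is assigned to at most one job, and each job to at most one worker.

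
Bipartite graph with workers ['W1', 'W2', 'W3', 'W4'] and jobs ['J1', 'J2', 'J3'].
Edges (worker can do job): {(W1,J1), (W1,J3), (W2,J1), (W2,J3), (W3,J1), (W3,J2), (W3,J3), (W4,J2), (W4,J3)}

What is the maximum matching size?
Maximum matching size = 3

Maximum matching: {(W1,J3), (W3,J1), (W4,J2)}
Size: 3

This assigns 3 workers to 3 distinct jobs.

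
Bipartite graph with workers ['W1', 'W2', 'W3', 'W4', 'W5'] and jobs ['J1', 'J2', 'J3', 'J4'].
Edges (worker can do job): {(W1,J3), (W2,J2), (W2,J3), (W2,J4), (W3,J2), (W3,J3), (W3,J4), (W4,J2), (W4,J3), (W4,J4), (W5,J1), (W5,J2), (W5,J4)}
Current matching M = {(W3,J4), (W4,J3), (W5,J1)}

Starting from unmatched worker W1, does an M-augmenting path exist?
Yes: W1 → J3 → W4 → J4 → W3 → J2

An M-augmenting path alternates non-matching / matching edges, starting and ending at unmatched vertices.
Path: W1 → J3 → W4 → J4 → W3 → J2
(J2 is unmatched in M, so the path is augmenting.)
Flipping edges along this path would increase |M| from 3 to 4.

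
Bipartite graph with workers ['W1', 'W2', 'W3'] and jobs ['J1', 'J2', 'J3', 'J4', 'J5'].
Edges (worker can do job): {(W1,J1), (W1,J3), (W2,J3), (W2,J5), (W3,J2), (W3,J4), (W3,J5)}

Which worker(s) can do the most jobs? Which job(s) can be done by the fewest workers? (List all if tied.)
Most versatile: W3 (3 jobs); Least covered: J1, J2, J4 (1 workers)

Worker degrees (jobs they can do): W1:2, W2:2, W3:3
Job degrees (workers who can do it): J1:1, J2:1, J3:2, J4:1, J5:2

Maximum worker degree is 3, achieved by: W3
Minimum job degree is 1, achieved by: J1, J2, J4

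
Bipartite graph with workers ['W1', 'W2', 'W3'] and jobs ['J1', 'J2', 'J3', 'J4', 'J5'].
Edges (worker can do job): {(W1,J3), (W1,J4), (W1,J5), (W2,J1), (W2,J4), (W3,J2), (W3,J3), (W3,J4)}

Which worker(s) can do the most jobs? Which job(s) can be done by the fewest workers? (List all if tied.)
Most versatile: W1, W3 (3 jobs); Least covered: J1, J2, J5 (1 workers)

Worker degrees (jobs they can do): W1:3, W2:2, W3:3
Job degrees (workers who can do it): J1:1, J2:1, J3:2, J4:3, J5:1

Maximum worker degree is 3, achieved by: W1, W3
Minimum job degree is 1, achieved by: J1, J2, J5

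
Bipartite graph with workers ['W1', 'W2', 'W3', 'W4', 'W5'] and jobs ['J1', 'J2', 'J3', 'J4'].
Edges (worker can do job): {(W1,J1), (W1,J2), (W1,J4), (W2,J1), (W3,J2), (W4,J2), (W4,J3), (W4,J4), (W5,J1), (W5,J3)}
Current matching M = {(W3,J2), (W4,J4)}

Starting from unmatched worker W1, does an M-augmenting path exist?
Yes: W1 → J1

An M-augmenting path alternates non-matching / matching edges, starting and ending at unmatched vertices.
Path: W1 → J1
(J1 is unmatched in M, so the path is augmenting.)
Flipping edges along this path would increase |M| from 2 to 3.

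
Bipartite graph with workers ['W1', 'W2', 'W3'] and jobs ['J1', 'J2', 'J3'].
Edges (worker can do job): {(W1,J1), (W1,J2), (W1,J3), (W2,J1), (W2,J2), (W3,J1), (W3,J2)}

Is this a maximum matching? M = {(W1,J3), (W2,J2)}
No, size 2 is not maximum

Proposed matching has size 2.
Maximum matching size for this graph: 3.

This is NOT maximum - can be improved to size 3.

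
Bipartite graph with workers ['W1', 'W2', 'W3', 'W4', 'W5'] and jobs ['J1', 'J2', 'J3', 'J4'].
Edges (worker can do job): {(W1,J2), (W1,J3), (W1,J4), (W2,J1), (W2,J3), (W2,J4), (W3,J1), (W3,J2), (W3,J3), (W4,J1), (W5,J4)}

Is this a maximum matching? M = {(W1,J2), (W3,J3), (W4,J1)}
No, size 3 is not maximum

Proposed matching has size 3.
Maximum matching size for this graph: 4.

This is NOT maximum - can be improved to size 4.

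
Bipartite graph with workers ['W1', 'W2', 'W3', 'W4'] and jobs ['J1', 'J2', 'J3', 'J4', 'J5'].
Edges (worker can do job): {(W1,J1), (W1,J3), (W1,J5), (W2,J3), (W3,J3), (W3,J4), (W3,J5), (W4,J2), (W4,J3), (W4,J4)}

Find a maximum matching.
Matching: {(W1,J1), (W2,J3), (W3,J4), (W4,J2)}

Maximum matching (size 4):
  W1 → J1
  W2 → J3
  W3 → J4
  W4 → J2

Each worker is assigned to at most one job, and each job to at most one worker.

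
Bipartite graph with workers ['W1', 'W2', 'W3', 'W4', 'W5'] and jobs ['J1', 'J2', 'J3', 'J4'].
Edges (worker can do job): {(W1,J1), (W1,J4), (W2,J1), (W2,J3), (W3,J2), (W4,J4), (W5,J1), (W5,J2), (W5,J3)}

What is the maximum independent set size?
Maximum independent set = 5

By König's theorem:
- Min vertex cover = Max matching = 4
- Max independent set = Total vertices - Min vertex cover
- Max independent set = 9 - 4 = 5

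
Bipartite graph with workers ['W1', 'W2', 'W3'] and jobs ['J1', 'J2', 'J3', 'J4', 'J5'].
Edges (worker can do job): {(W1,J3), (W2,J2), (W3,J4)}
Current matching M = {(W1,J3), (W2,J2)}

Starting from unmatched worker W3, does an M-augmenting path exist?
Yes: W3 → J4

An M-augmenting path alternates non-matching / matching edges, starting and ending at unmatched vertices.
Path: W3 → J4
(J4 is unmatched in M, so the path is augmenting.)
Flipping edges along this path would increase |M| from 2 to 3.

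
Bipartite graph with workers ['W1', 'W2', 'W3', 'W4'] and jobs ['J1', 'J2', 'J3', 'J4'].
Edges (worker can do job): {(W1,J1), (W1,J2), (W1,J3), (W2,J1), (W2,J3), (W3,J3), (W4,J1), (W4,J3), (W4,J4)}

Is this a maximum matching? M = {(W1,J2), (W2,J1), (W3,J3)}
No, size 3 is not maximum

Proposed matching has size 3.
Maximum matching size for this graph: 4.

This is NOT maximum - can be improved to size 4.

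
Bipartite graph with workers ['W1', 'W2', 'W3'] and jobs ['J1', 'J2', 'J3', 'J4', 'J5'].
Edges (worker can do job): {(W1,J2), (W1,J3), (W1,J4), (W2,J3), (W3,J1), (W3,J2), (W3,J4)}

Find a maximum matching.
Matching: {(W1,J4), (W2,J3), (W3,J1)}

Maximum matching (size 3):
  W1 → J4
  W2 → J3
  W3 → J1

Each worker is assigned to at most one job, and each job to at most one worker.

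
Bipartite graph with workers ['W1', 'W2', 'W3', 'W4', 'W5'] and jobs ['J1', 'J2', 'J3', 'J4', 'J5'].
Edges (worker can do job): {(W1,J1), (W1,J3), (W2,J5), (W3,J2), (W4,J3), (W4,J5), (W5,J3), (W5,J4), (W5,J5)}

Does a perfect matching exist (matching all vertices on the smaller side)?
Yes, perfect matching exists (size 5)

Perfect matching: {(W1,J1), (W2,J5), (W3,J2), (W4,J3), (W5,J4)}
All 5 vertices on the smaller side are matched.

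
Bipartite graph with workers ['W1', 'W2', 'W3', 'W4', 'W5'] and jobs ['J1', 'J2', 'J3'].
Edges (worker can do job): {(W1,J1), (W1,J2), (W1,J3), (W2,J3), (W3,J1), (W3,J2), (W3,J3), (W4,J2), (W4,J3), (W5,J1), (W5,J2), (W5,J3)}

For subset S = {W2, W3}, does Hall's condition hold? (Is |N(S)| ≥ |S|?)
Yes: |N(S)| = 3, |S| = 2

Subset S = {W2, W3}
Neighbors N(S) = {J1, J2, J3}

|N(S)| = 3, |S| = 2
Hall's condition: |N(S)| ≥ |S| is satisfied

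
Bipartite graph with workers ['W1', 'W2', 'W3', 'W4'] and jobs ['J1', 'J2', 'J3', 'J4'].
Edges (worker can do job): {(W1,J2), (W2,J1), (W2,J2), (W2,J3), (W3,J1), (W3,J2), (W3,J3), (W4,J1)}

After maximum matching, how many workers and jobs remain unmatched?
Unmatched: 1 workers, 1 jobs

Maximum matching size: 3
Workers: 4 total, 3 matched, 1 unmatched
Jobs: 4 total, 3 matched, 1 unmatched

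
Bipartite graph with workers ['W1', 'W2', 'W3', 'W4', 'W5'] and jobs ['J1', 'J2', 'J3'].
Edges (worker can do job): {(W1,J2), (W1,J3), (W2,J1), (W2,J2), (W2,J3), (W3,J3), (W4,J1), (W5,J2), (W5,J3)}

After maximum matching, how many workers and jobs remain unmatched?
Unmatched: 2 workers, 0 jobs

Maximum matching size: 3
Workers: 5 total, 3 matched, 2 unmatched
Jobs: 3 total, 3 matched, 0 unmatched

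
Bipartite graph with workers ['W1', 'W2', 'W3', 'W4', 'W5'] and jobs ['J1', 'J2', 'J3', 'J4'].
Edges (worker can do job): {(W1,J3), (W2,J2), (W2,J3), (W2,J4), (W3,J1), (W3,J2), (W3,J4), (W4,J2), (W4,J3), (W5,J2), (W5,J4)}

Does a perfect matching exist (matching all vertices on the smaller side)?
Yes, perfect matching exists (size 4)

Perfect matching: {(W2,J4), (W3,J1), (W4,J3), (W5,J2)}
All 4 vertices on the smaller side are matched.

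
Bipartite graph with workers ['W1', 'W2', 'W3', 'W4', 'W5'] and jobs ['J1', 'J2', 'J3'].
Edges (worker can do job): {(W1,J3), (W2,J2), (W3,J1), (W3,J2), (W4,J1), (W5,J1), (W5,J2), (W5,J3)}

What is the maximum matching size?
Maximum matching size = 3

Maximum matching: {(W3,J2), (W4,J1), (W5,J3)}
Size: 3

This assigns 3 workers to 3 distinct jobs.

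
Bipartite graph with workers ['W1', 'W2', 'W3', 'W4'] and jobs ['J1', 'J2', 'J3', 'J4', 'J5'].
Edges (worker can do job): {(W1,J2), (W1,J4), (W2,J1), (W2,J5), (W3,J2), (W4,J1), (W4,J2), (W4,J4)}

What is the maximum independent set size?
Maximum independent set = 5

By König's theorem:
- Min vertex cover = Max matching = 4
- Max independent set = Total vertices - Min vertex cover
- Max independent set = 9 - 4 = 5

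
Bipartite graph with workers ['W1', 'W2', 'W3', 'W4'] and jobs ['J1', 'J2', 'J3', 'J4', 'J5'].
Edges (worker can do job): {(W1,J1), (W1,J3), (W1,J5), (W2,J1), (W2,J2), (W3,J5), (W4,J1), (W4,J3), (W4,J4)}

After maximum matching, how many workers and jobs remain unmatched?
Unmatched: 0 workers, 1 jobs

Maximum matching size: 4
Workers: 4 total, 4 matched, 0 unmatched
Jobs: 5 total, 4 matched, 1 unmatched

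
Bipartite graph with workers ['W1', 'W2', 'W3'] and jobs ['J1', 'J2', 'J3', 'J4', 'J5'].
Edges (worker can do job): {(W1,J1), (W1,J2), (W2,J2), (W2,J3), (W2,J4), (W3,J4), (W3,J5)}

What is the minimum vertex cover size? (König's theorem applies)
Minimum vertex cover size = 3

By König's theorem: in bipartite graphs,
min vertex cover = max matching = 3

Maximum matching has size 3, so minimum vertex cover also has size 3.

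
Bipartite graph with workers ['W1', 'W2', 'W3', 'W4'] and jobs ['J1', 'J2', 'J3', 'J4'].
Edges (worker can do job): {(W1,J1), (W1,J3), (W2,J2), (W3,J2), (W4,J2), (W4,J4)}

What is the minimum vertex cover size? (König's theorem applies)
Minimum vertex cover size = 3

By König's theorem: in bipartite graphs,
min vertex cover = max matching = 3

Maximum matching has size 3, so minimum vertex cover also has size 3.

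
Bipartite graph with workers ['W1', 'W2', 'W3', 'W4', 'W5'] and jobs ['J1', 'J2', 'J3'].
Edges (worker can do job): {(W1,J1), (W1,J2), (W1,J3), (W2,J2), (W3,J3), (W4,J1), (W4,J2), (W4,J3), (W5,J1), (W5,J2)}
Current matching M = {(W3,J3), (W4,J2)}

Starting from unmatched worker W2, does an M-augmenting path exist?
Yes: W2 → J2 → W4 → J1

An M-augmenting path alternates non-matching / matching edges, starting and ending at unmatched vertices.
Path: W2 → J2 → W4 → J1
(J1 is unmatched in M, so the path is augmenting.)
Flipping edges along this path would increase |M| from 2 to 3.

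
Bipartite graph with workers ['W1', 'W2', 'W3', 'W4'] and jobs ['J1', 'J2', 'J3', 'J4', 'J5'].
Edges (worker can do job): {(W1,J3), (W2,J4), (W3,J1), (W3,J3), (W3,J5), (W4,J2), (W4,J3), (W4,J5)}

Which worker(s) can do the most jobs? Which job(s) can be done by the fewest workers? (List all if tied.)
Most versatile: W3, W4 (3 jobs); Least covered: J1, J2, J4 (1 workers)

Worker degrees (jobs they can do): W1:1, W2:1, W3:3, W4:3
Job degrees (workers who can do it): J1:1, J2:1, J3:3, J4:1, J5:2

Maximum worker degree is 3, achieved by: W3, W4
Minimum job degree is 1, achieved by: J1, J2, J4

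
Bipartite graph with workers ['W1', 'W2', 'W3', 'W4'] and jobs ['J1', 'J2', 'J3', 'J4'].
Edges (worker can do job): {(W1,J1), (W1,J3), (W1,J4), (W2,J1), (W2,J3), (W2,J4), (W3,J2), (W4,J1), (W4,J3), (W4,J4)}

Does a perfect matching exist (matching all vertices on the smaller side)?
Yes, perfect matching exists (size 4)

Perfect matching: {(W1,J3), (W2,J4), (W3,J2), (W4,J1)}
All 4 vertices on the smaller side are matched.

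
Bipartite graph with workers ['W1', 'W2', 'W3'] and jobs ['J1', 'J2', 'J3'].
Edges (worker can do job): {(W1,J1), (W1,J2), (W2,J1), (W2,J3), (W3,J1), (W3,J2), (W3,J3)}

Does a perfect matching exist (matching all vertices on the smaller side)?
Yes, perfect matching exists (size 3)

Perfect matching: {(W1,J1), (W2,J3), (W3,J2)}
All 3 vertices on the smaller side are matched.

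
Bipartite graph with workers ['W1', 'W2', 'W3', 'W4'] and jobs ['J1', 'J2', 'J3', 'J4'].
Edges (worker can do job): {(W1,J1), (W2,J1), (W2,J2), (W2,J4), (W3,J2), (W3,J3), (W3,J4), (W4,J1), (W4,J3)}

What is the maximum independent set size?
Maximum independent set = 4

By König's theorem:
- Min vertex cover = Max matching = 4
- Max independent set = Total vertices - Min vertex cover
- Max independent set = 8 - 4 = 4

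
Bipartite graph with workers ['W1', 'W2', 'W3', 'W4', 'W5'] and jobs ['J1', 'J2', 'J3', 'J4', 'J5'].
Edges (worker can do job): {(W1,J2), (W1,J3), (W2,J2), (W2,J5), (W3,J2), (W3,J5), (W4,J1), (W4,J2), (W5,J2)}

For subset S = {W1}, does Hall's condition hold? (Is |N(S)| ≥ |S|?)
Yes: |N(S)| = 2, |S| = 1

Subset S = {W1}
Neighbors N(S) = {J2, J3}

|N(S)| = 2, |S| = 1
Hall's condition: |N(S)| ≥ |S| is satisfied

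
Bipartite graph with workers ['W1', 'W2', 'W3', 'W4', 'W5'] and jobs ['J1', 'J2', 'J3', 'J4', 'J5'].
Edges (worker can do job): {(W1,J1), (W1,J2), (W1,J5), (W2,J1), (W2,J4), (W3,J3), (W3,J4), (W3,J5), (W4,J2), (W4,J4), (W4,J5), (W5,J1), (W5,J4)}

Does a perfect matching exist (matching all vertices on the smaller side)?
Yes, perfect matching exists (size 5)

Perfect matching: {(W1,J2), (W2,J4), (W3,J3), (W4,J5), (W5,J1)}
All 5 vertices on the smaller side are matched.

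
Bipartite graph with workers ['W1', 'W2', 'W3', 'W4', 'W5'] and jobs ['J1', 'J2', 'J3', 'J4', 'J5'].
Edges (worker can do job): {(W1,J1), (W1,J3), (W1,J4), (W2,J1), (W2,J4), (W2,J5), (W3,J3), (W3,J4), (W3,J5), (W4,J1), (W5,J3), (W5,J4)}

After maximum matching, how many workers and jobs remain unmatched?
Unmatched: 1 workers, 1 jobs

Maximum matching size: 4
Workers: 5 total, 4 matched, 1 unmatched
Jobs: 5 total, 4 matched, 1 unmatched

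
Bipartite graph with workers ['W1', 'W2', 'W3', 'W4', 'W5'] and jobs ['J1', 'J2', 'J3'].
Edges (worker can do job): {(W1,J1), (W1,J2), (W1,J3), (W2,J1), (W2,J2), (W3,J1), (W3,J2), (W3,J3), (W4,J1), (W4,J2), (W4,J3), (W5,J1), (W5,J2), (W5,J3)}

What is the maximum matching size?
Maximum matching size = 3

Maximum matching: {(W3,J3), (W4,J2), (W5,J1)}
Size: 3

This assigns 3 workers to 3 distinct jobs.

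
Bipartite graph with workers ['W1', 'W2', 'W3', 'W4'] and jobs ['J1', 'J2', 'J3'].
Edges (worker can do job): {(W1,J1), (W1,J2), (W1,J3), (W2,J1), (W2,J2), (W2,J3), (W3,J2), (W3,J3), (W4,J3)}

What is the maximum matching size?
Maximum matching size = 3

Maximum matching: {(W1,J1), (W3,J2), (W4,J3)}
Size: 3

This assigns 3 workers to 3 distinct jobs.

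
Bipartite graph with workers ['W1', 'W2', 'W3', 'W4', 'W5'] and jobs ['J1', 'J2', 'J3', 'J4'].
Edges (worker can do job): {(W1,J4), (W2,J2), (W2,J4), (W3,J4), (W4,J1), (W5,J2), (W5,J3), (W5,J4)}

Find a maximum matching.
Matching: {(W2,J2), (W3,J4), (W4,J1), (W5,J3)}

Maximum matching (size 4):
  W2 → J2
  W3 → J4
  W4 → J1
  W5 → J3

Each worker is assigned to at most one job, and each job to at most one worker.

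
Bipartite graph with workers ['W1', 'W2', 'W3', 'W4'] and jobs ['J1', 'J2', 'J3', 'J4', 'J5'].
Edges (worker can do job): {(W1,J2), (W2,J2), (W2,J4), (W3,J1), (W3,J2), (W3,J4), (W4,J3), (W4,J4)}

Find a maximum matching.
Matching: {(W1,J2), (W2,J4), (W3,J1), (W4,J3)}

Maximum matching (size 4):
  W1 → J2
  W2 → J4
  W3 → J1
  W4 → J3

Each worker is assigned to at most one job, and each job to at most one worker.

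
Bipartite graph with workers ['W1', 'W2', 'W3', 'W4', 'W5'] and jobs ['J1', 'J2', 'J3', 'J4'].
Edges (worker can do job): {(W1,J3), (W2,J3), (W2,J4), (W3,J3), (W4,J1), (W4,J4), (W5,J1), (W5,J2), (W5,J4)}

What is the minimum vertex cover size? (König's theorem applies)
Minimum vertex cover size = 4

By König's theorem: in bipartite graphs,
min vertex cover = max matching = 4

Maximum matching has size 4, so minimum vertex cover also has size 4.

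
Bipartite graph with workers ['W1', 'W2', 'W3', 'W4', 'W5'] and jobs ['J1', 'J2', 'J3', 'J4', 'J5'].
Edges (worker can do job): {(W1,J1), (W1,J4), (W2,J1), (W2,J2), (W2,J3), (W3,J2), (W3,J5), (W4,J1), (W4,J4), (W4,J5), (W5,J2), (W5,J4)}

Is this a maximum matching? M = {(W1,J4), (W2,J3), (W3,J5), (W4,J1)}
No, size 4 is not maximum

Proposed matching has size 4.
Maximum matching size for this graph: 5.

This is NOT maximum - can be improved to size 5.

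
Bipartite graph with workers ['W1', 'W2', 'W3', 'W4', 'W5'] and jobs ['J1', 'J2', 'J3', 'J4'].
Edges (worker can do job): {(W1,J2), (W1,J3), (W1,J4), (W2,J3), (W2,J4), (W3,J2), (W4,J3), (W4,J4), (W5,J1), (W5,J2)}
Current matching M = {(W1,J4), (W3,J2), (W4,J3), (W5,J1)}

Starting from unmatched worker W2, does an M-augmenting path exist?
No augmenting path from W2

Alternating search from W2 reaches jobs: {J2, J3, J4}.
Every reachable job is already matched in M, and following those matched edges back to workers exposes no further unvisited jobs.
No M-augmenting path from W2 exists.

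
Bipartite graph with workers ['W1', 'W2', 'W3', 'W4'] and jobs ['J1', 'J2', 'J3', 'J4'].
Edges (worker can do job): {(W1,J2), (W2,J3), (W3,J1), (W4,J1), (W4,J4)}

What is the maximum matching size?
Maximum matching size = 4

Maximum matching: {(W1,J2), (W2,J3), (W3,J1), (W4,J4)}
Size: 4

This assigns 4 workers to 4 distinct jobs.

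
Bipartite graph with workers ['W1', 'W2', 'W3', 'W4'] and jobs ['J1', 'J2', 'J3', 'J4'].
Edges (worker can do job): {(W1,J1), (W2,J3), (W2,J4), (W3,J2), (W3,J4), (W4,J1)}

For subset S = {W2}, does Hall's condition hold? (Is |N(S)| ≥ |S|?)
Yes: |N(S)| = 2, |S| = 1

Subset S = {W2}
Neighbors N(S) = {J3, J4}

|N(S)| = 2, |S| = 1
Hall's condition: |N(S)| ≥ |S| is satisfied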